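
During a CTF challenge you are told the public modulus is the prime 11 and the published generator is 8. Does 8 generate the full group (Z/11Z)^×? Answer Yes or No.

Yes

φ(11) = 11 − 1 = 10 = 2 · 5.
Test 8^(10/q) mod 11 for each prime factor q of 10:
8^5 ≡ 10 (mod 11)  [q = 2: ≢ 1 ✓]
8^2 ≡ 9 (mod 11)  [q = 5: ≢ 1 ✓]
Every test exponent gives a nontrivial residue, hence 8 generates the full group.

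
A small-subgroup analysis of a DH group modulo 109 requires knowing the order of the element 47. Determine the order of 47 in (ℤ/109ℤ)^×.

108

ord(47) | φ(109) = 109 − 1 = 108 = 2^2 · 3^3.
Divisors of 108: 1, 2, 3, 4, 6, 9, 12, 18, 27, 36, 54, 108.
Compute 47^d (mod 109) for the divisors d until we hit 1:
47^1 ≡ 47
47^2 ≡ 29
47^3 ≡ 55
47^4 ≡ 78
47^6 ≡ 82
47^9 ≡ 41
47^12 ≡ 75
47^18 ≡ 46
47^27 ≡ 33
47^36 ≡ 45
47^54 ≡ 108
47^108 ≡ 1
So ord_109(47) = 108.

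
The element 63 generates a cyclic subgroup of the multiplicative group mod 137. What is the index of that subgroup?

4

By Lagrange's theorem, ord_137(63) divides φ(137) = 137 − 1 = 136 = 2^3 · 17.
Divisors of 136: 1, 2, 4, 8, 17, 34, 68, 136.
Compute 63^d (mod 137) for the divisors d until we hit 1:
63^1 ≡ 63
63^2 ≡ 133
63^4 ≡ 16
63^8 ≡ 119
63^17 ≡ 136
63^34 ≡ 1
The order of 63 is 34, so the subgroup it generates has 34 elements.
Index = |(Z/137Z)^×| / |⟨63⟩| = 136 / 34 = 4.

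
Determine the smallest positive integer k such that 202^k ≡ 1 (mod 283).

282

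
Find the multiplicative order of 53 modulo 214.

53

The order of 53 must divide φ(214) = φ(2)·φ(107) = 1·106 = 106 = 2 · 53.
Divisors of 106: 1, 2, 53, 106.
Check 53^d mod 214 for each divisor in increasing order:
53^1 ≡ 53
53^2 ≡ 27
53^53 ≡ 1
The smallest such exponent is 53, so the order of 53 is 53.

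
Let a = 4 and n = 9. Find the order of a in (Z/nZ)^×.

3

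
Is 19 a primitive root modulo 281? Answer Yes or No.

Yes

φ(281) = 281 − 1 = 280 = 2^3 · 5 · 7.
An element g generates (Z/281Z)^× iff g^(280/q) ≢ 1 (mod 281) for each prime q ∈ {2, 5, 7}.
19^140 ≡ 280 (mod 281)  [q = 2: ≢ 1 ✓]
19^56 ≡ 86 (mod 281)  [q = 5: ≢ 1 ✓]
19^40 ≡ 165 (mod 281)  [q = 7: ≢ 1 ✓]
None equal 1, so ord_281(19) = 280: 19 is a primitive root.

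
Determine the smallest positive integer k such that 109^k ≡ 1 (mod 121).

22

The order of 109 must divide φ(121) = φ(11^2) = 11·(11−1) = 110 = 2 · 5 · 11.
Divisors of 110: 1, 2, 5, 10, 11, 22, 55, 110.
Compute 109^d (mod 121) for the divisors d until we hit 1:
109^1 ≡ 109 (mod 121)
109^2 ≡ 23 (mod 121)
109^5 ≡ 65 (mod 121)
109^10 ≡ 111 (mod 121)
109^11 ≡ 120 (mod 121)
109^22 ≡ 1 (mod 121) ✓
So ord_121(109) = 22.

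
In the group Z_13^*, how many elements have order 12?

φ(13) = 13 − 1 = 12 = 2^2 · 3.
In a cyclic group of order 12, there are φ(d) elements of order d for each divisor d of 12, and zero for non-divisors.
12 = 2^2 · 3 divides 12, and φ(12) = 4.

4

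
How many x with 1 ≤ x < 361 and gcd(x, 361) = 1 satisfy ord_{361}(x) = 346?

φ(361) = φ(19^2) = 19·(19−1) = 342 = 2 · 3^2 · 19.
In a cyclic group of order 342, there are φ(d) elements of order d for each divisor d of 342, and zero for non-divisors.
Here 342 is not a multiple of 346, so there are no elements of order 346.

0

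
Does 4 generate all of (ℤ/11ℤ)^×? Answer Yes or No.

No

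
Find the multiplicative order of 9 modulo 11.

Since 9 ∈ (Z/11Z)^×, its order divides φ(11) = 11 − 1 = 10 = 2 · 5.
Divisors of 10: 1, 2, 5, 10.
Test each divisor d:
9^1 ≡ 9
9^2 ≡ 4
9^5 ≡ 1
The smallest such exponent is 5, so the order of 9 is 5.

5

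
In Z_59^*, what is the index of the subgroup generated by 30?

1

Since 30 ∈ (Z/59Z)^×, its order divides φ(59) = 59 − 1 = 58 = 2 · 29.
Divisors of 58: 1, 2, 29, 58.
Test each divisor d:
30^1 ≡ 30 (mod 59)
30^2 ≡ 15 (mod 59)
30^29 ≡ 58 (mod 59)
30^58 ≡ 1 (mod 59) ✓
The order of 30 is 58, so the subgroup it generates has 58 elements.
Index = |(Z/59Z)^×| / |⟨30⟩| = 58 / 58 = 1.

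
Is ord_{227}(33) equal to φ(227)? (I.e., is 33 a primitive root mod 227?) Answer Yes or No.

No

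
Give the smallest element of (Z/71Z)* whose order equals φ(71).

φ(71) = 71 − 1 = 70 = 2 · 5 · 7.
g is a primitive root iff g^(70/q) ≢ 1 (mod 71) for each prime q ∈ {2, 5, 7}.
g = 2: 2^35 ≡ 1 — hits 1, so not a primitive root.
g = 3: 3^35 ≡ 1 — hits 1, so not a primitive root.
g = 4: 4^35 ≡ 1 — hits 1, so not a primitive root.
g = 5: 5^35 ≡ 1 — hits 1, so not a primitive root.
g = 6: 6^35 ≡ 1 — hits 1, so not a primitive root.
g = 7: 7^35 ≡ 70; 7^14 ≡ 54; 7^10 ≡ 45 — none is 1, so 7 is a primitive root.
Hence the least primitive root of 71 is 7.

7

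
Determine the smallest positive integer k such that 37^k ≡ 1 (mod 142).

7

ord(37) | φ(142) = φ(2)·φ(71) = 1·70 = 70 = 2 · 5 · 7.
Divisors of 70: 1, 2, 5, 7, 10, 14, 35, 70.
Evaluate successive powers at the divisors of 70:
37^1 ≡ 37 (mod 142)
37^2 ≡ 91 (mod 142)
37^5 ≡ 103 (mod 142)
37^7 ≡ 1 (mod 142) ✓
Therefore the multiplicative order of 37 modulo 142 is 7.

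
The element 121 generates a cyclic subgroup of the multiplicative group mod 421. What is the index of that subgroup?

The order of 121 must divide φ(421) = 421 − 1 = 420 = 2^2 · 3 · 5 · 7.
Divisors of 420: 1, 2, 3, 4, 5, 6, 7, 10, 12, 14, 15, 20, 21, 28, 30, 35, 42, 60, 70, 84, 105, 140, 210, 420.
Compute 121^d (mod 421) for the divisors d until we hit 1:
121^1 ≡ 121
121^2 ≡ 327
121^3 ≡ 414
121^4 ≡ 416
121^5 ≡ 237
121^6 ≡ 49
121^7 ≡ 35
121^10 ≡ 176
121^12 ≡ 296
121^14 ≡ 383
121^15 ≡ 33
121^20 ≡ 243
121^21 ≡ 354
121^28 ≡ 181
121^30 ≡ 247
121^35 ≡ 20
121^42 ≡ 279
121^60 ≡ 385
121^70 ≡ 400
121^84 ≡ 377
121^105 ≡ 1
The order of 121 is 105, so the subgroup it generates has 105 elements.
Index = |(Z/421Z)^×| / |⟨121⟩| = 420 / 105 = 4.

4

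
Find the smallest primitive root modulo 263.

φ(263) = 263 − 1 = 262 = 2 · 131.
Test candidates g = 2, 3, … against the prime factors q ∈ {2, 131} of φ(263): g is a generator iff g^(262/q) ≢ 1 for every such q.
g = 2: 2^131 ≡ 1 — hits 1, so not a primitive root.
g = 3: 3^131 ≡ 1 — hits 1, so not a primitive root.
g = 4: 4^131 ≡ 1 — hits 1, so not a primitive root.
g = 5: 5^131 ≡ 262; 5^2 ≡ 25 — none is 1, so 5 is a primitive root.
The smallest primitive root modulo 263 is 5.

5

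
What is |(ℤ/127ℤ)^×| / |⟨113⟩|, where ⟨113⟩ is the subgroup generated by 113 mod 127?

2

ord(113) | φ(127) = 127 − 1 = 126 = 2 · 3^2 · 7.
Divisors of 126: 1, 2, 3, 6, 7, 9, 14, 18, 21, 42, 63, 126.
Compute 113^d (mod 127) for the divisors d until we hit 1:
113^1 ≡ 113 (mod 127)
113^2 ≡ 69 (mod 127)
113^3 ≡ 50 (mod 127)
113^6 ≡ 87 (mod 127)
113^7 ≡ 52 (mod 127)
113^9 ≡ 32 (mod 127)
113^14 ≡ 37 (mod 127)
113^18 ≡ 8 (mod 127)
113^21 ≡ 19 (mod 127)
113^42 ≡ 107 (mod 127)
113^63 ≡ 1 (mod 127) ✓
The order of 113 is 63, so the subgroup it generates has 63 elements.
The index is φ(127) / ord(113) = 126 / 63 = 2.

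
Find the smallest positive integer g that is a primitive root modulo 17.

φ(17) = 17 − 1 = 16 = 2^4.
Test candidates g = 2, 3, … against the prime factors q ∈ {2} of φ(17): g is a generator iff g^(16/q) ≢ 1 for every such q.
g = 2: 2^8 ≡ 1 — hits 1, so not a primitive root.
g = 3: 3^8 ≡ 16 — none is 1, so 3 is a primitive root.
So 3 is the smallest generator of (Z/17Z)^×.

3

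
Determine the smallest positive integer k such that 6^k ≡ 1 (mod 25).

5

ord(6) | φ(25) = φ(5^2) = 5·(5−1) = 20 = 2^2 · 5.
Divisors of 20: 1, 2, 4, 5, 10, 20.
Compute 6^d (mod 25) for the divisors d until we hit 1:
6^1 ≡ 6 (mod 25)
6^2 ≡ 11 (mod 25)
6^4 ≡ 21 (mod 25)
6^5 ≡ 1 (mod 25) ✓
So ord_25(6) = 5.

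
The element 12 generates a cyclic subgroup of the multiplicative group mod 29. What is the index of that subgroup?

ord(12) | φ(29) = 29 − 1 = 28 = 2^2 · 7.
Divisors of 28: 1, 2, 4, 7, 14, 28.
Evaluate successive powers at the divisors of 28:
12^1 ≡ 12
12^2 ≡ 28
12^4 ≡ 1
Thus |⟨12⟩| = ord(12) = 4.
The index is φ(29) / ord(12) = 28 / 4 = 7.

7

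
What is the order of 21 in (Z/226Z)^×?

The order of 21 must divide φ(226) = φ(2)·φ(113) = 1·112 = 112 = 2^4 · 7.
Divisors of 112: 1, 2, 4, 7, 8, 14, 16, 28, 56, 112.
Check 21^d mod 226 for each divisor in increasing order:
21^1 ≡ 21
21^2 ≡ 215
21^4 ≡ 121
21^7 ≡ 73
21^8 ≡ 177
21^14 ≡ 131
21^16 ≡ 141
21^28 ≡ 211
21^56 ≡ 225
21^112 ≡ 1
The smallest such exponent is 112, so the order of 21 is 112.

112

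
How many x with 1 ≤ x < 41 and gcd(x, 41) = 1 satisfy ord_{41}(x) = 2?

φ(41) = 41 − 1 = 40 = 2^3 · 5.
(Z/41Z)^× is cyclic (|G| = 40); a cyclic group of order m has exactly φ(d) elements of each order d | m, and none otherwise.
2 | 40, and φ(2) = 2 − 1 = 1.

1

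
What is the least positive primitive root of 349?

φ(349) = 349 − 1 = 348 = 2^2 · 3 · 29.
g is a primitive root iff g^(348/q) ≢ 1 (mod 349) for each prime q ∈ {2, 3, 29}.
g = 2: 2^174 ≡ 348; 2^116 ≡ 226; 2^12 ≡ 257 — none is 1, so 2 is a primitive root.
The smallest primitive root modulo 349 is 2.

2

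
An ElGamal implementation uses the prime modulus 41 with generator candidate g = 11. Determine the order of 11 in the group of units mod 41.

40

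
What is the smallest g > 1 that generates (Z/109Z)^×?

6

φ(109) = 109 − 1 = 108 = 2^2 · 3^3.
g is a primitive root iff g^(108/q) ≢ 1 (mod 109) for each prime q ∈ {2, 3}.
g = 2: 2^54 ≡ 108; 2^36 ≡ 1 — hits 1, so not a primitive root.
g = 3: 3^54 ≡ 1 — hits 1, so not a primitive root.
g = 4: 4^54 ≡ 1 — hits 1, so not a primitive root.
g = 5: 5^54 ≡ 1 — hits 1, so not a primitive root.
g = 6: 6^54 ≡ 108; 6^36 ≡ 63 — none is 1, so 6 is a primitive root.
Hence the least primitive root of 109 is 6.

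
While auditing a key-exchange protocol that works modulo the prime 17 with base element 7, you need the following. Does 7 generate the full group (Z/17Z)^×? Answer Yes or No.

Yes

φ(17) = 17 − 1 = 16 = 2^4.
It suffices to check that the order of 7 is not a proper divisor of 16: compute 7^(16/q) for q ∈ {2}.
7^8 ≡ 16 (mod 17)  [q = 2: ≢ 1 ✓]
None equal 1, so ord_17(7) = 16: 7 is a primitive root.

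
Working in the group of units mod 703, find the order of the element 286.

6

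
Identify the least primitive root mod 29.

2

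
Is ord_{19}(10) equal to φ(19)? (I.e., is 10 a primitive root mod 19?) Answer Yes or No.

Yes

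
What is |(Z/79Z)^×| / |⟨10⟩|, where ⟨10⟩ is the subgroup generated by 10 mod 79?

6

ord(10) | φ(79) = 79 − 1 = 78 = 2 · 3 · 13.
Divisors of 78: 1, 2, 3, 6, 13, 26, 39, 78.
Compute 10^d (mod 79) for the divisors d until we hit 1:
10^1 ≡ 10
10^2 ≡ 21
10^3 ≡ 52
10^6 ≡ 18
10^13 ≡ 1
The order of 10 is 13, so the subgroup it generates has 13 elements.
[(Z/79Z)^× : ⟨10⟩] = 78/13 = 6.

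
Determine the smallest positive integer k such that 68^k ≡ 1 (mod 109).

The order of 68 must divide φ(109) = 109 − 1 = 108 = 2^2 · 3^3.
Divisors of 108: 1, 2, 3, 4, 6, 9, 12, 18, 27, 36, 54, 108.
Compute 68^d (mod 109) for the divisors d until we hit 1:
68^1 ≡ 68 (mod 109)
68^2 ≡ 46 (mod 109)
68^3 ≡ 76 (mod 109)
68^4 ≡ 45 (mod 109)
68^6 ≡ 108 (mod 109)
68^9 ≡ 33 (mod 109)
68^12 ≡ 1 (mod 109) ✓
Hence ord(68) = 12.

12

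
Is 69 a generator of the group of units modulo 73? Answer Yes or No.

No

φ(73) = 73 − 1 = 72 = 2^3 · 3^2.
69 is a primitive root mod 73 iff 69^(φ(73)/q) ≢ 1 for every prime q | φ(73), i.e. q ∈ {2, 3}.
69^36 ≡ 1 (mod 73)  [q = 2: ≡ 1 ✗]
69^24 ≡ 8 (mod 73)  [q = 3: ≢ 1 ✓]
69^36 ≡ 1 shows ord(69) | 36, strictly less than φ(73); not a primitive root.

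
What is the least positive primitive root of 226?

3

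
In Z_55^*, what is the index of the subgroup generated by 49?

Since 49 ∈ (Z/55Z)^×, its order divides φ(55) = φ(5·11) = (5−1)·(11−1) = 4·10 = 40 = 2^3 · 5.
Divisors of 40: 1, 2, 4, 5, 8, 10, 20, 40.
Check 49^d mod 55 for each divisor in increasing order:
49^1 ≡ 49
49^2 ≡ 36
49^4 ≡ 31
49^5 ≡ 34
49^8 ≡ 26
49^10 ≡ 1
Thus |⟨49⟩| = ord(49) = 10.
Index = |(Z/55Z)^×| / |⟨49⟩| = 40 / 10 = 4.

4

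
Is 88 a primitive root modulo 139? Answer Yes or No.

φ(139) = 139 − 1 = 138 = 2 · 3 · 23.
88 is a primitive root mod 139 iff 88^(φ(139)/q) ≢ 1 for every prime q | φ(139), i.e. q ∈ {2, 3, 23}.
88^69 ≡ 138 (mod 139)  [q = 2: ≢ 1 ✓]
88^46 ≡ 96 (mod 139)  [q = 3: ≢ 1 ✓]
88^6 ≡ 79 (mod 139)  [q = 23: ≢ 1 ✓]
None equal 1, so ord_139(88) = 138: 88 is a primitive root.

Yes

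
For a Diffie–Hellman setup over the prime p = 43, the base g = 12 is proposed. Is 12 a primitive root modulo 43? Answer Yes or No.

φ(43) = 43 − 1 = 42 = 2 · 3 · 7.
It suffices to check that the order of 12 is not a proper divisor of 42: compute 12^(42/q) for q ∈ {2, 3, 7}.
12^21 ≡ 42 (mod 43)  [q = 2: ≢ 1 ✓]
12^14 ≡ 36 (mod 43)  [q = 3: ≢ 1 ✓]
12^6 ≡ 21 (mod 43)  [q = 7: ≢ 1 ✓]
All checks pass, so 12 has order 42 and is a primitive root modulo 43.

Yes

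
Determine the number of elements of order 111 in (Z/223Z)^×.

72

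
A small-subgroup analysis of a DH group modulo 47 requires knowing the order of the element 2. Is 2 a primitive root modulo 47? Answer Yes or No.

φ(47) = 47 − 1 = 46 = 2 · 23.
2 is a primitive root mod 47 iff 2^(φ(47)/q) ≢ 1 for every prime q | φ(47), i.e. q ∈ {2, 23}.
2^23 ≡ 1 (mod 47)  [q = 2: ≡ 1 ✗]
2^2 ≡ 4 (mod 47)  [q = 23: ≢ 1 ✓]
Since 2^23 ≡ 1, the order of 2 divides 23 < 46, so 2 is not a primitive root.

No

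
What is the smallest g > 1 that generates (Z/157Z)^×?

5

φ(157) = 157 − 1 = 156 = 2^2 · 3 · 13.
Test candidates g = 2, 3, … against the prime factors q ∈ {2, 3, 13} of φ(157): g is a generator iff g^(156/q) ≢ 1 for every such q.
g = 2: 2^78 ≡ 156; 2^52 ≡ 1 — hits 1, so not a primitive root.
g = 3: 3^78 ≡ 1 — hits 1, so not a primitive root.
g = 4: 4^78 ≡ 1 — hits 1, so not a primitive root.
g = 5: 5^78 ≡ 156; 5^52 ≡ 12; 5^12 ≡ 130 — none is 1, so 5 is a primitive root.
So 5 is the smallest generator of (Z/157Z)^×.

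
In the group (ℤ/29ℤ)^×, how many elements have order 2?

1

φ(29) = 29 − 1 = 28 = 2^2 · 7.
Since (Z/29Z)^× is cyclic of order 28, the number of elements of order d is φ(d) when d | 28 and 0 otherwise.
2 | 28, and φ(2) = 2 − 1 = 1.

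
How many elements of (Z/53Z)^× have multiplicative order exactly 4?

2

φ(53) = 53 − 1 = 52 = 2^2 · 13.
Since (Z/53Z)^× is cyclic of order 52, the number of elements of order d is φ(d) when d | 52 and 0 otherwise.
4 = 2^2 divides 52, and φ(4) = 2.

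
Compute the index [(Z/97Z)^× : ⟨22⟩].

The order of 22 must divide φ(97) = 97 − 1 = 96 = 2^5 · 3.
Divisors of 96: 1, 2, 3, 4, 6, 8, 12, 16, 24, 32, 48, 96.
Check 22^d mod 97 for each divisor in increasing order:
22^1 ≡ 22
22^2 ≡ 96
22^3 ≡ 75
22^4 ≡ 1
The order of 22 is 4, so the subgroup it generates has 4 elements.
The index is φ(97) / ord(22) = 96 / 4 = 24.

24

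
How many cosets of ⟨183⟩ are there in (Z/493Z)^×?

16

ord(183) | φ(493) = φ(17·29) = (17−1)·(29−1) = 16·28 = 448 = 2^6 · 7.
Divisors of 448: 1, 2, 4, 7, 8, 14, 16, 28, 32, 56, 64, 112, 224, 448.
Test each divisor d:
183^1 ≡ 183 (mod 493)
183^2 ≡ 458 (mod 493)
183^4 ≡ 239 (mod 493)
183^7 ≡ 463 (mod 493)
183^8 ≡ 426 (mod 493)
183^14 ≡ 407 (mod 493)
183^16 ≡ 52 (mod 493)
183^28 ≡ 1 (mod 493) ✓
Thus |⟨183⟩| = ord(183) = 28.
[(Z/493Z)^× : ⟨183⟩] = 448/28 = 16.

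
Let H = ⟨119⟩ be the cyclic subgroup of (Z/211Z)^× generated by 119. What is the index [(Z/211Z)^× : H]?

2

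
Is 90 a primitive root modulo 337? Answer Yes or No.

Yes

φ(337) = 337 − 1 = 336 = 2^4 · 3 · 7.
90 is a primitive root mod 337 iff 90^(φ(337)/q) ≢ 1 for every prime q | φ(337), i.e. q ∈ {2, 3, 7}.
90^168 ≡ 336 (mod 337)  [q = 2: ≢ 1 ✓]
90^112 ≡ 208 (mod 337)  [q = 3: ≢ 1 ✓]
90^48 ≡ 52 (mod 337)  [q = 7: ≢ 1 ✓]
None equal 1, so ord_337(90) = 336: 90 is a primitive root.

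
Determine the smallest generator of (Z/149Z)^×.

2

φ(149) = 149 − 1 = 148 = 2^2 · 37.
Test candidates g = 2, 3, … against the prime factors q ∈ {2, 37} of φ(149): g is a generator iff g^(148/q) ≢ 1 for every such q.
g = 2: 2^74 ≡ 148; 2^4 ≡ 16 — none is 1, so 2 is a primitive root.
The smallest primitive root modulo 149 is 2.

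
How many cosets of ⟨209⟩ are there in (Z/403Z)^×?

ord(209) | φ(403) = φ(13·31) = (13−1)·(31−1) = 12·30 = 360 = 2^3 · 3^2 · 5.
Divisors of 360: 1, 2, 3, 4, 5, 6, 8, 9, 10, 12, 15, 18, 20, 24, 30, 36, 40, 45, 60, 72, 90, 120, 180, 360.
Check 209^d mod 403 for each divisor in increasing order:
209^1 ≡ 209
209^2 ≡ 157
209^3 ≡ 170
209^4 ≡ 66
209^5 ≡ 92
209^6 ≡ 287
209^8 ≡ 326
209^9 ≡ 27
209^10 ≡ 1
The order of 209 is 10, so the subgroup it generates has 10 elements.
[(Z/403Z)^× : ⟨209⟩] = 360/10 = 36.

36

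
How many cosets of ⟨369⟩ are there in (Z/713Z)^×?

By Lagrange's theorem, ord_713(369) divides φ(713) = φ(23·31) = (23−1)·(31−1) = 22·30 = 660 = 2^2 · 3 · 5 · 11.
Divisors of 660: 1, 2, 3, 4, 5, 6, 10, 11, 12, 15, 20, 22, 30, 33, 44, 55, 60, 66, 110, 132, 165, 220, 330, 660.
Evaluate successive powers at the divisors of 660:
369^1 ≡ 369 (mod 713)
369^2 ≡ 691 (mod 713)
369^3 ≡ 438 (mod 713)
369^4 ≡ 484 (mod 713)
369^5 ≡ 346 (mod 713)
369^6 ≡ 47 (mod 713)
369^10 ≡ 645 (mod 713)
369^11 ≡ 576 (mod 713)
369^12 ≡ 70 (mod 713)
369^15 ≡ 1 (mod 713) ✓
So ord_713(369) = 15, hence |⟨369⟩| = 15.
[(Z/713Z)^× : ⟨369⟩] = 660/15 = 44.

44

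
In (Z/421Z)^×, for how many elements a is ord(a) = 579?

φ(421) = 421 − 1 = 420 = 2^2 · 3 · 5 · 7.
Since (Z/421Z)^× is cyclic of order 420, the number of elements of order d is φ(d) when d | 420 and 0 otherwise.
Here 420 is not a multiple of 579, so there are no elements of order 579.

0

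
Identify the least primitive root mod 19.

φ(19) = 19 − 1 = 18 = 2 · 3^2.
g is a primitive root iff g^(18/q) ≢ 1 (mod 19) for each prime q ∈ {2, 3}.
g = 2: 2^9 ≡ 18; 2^6 ≡ 7 — none is 1, so 2 is a primitive root.
The smallest primitive root modulo 19 is 2.

2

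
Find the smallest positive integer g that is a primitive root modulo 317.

φ(317) = 317 − 1 = 316 = 2^2 · 79.
Test candidates g = 2, 3, … against the prime factors q ∈ {2, 79} of φ(317): g is a generator iff g^(316/q) ≢ 1 for every such q.
g = 2: 2^158 ≡ 316; 2^4 ≡ 16 — none is 1, so 2 is a primitive root.
So 2 is the smallest generator of (Z/317Z)^×.

2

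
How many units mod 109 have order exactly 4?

2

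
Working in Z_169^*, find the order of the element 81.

ord(81) | φ(169) = φ(13^2) = 13·(13−1) = 156 = 2^2 · 3 · 13.
Divisors of 156: 1, 2, 3, 4, 6, 12, 13, 26, 39, 52, 78, 156.
Check 81^d mod 169 for each divisor in increasing order:
81^1 ≡ 81 (mod 169)
81^2 ≡ 139 (mod 169)
81^3 ≡ 105 (mod 169)
81^4 ≡ 55 (mod 169)
81^6 ≡ 40 (mod 169)
81^12 ≡ 79 (mod 169)
81^13 ≡ 146 (mod 169)
81^26 ≡ 22 (mod 169)
81^39 ≡ 1 (mod 169) ✓
So ord_169(81) = 39.

39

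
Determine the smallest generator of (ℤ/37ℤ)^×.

2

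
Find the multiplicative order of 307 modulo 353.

176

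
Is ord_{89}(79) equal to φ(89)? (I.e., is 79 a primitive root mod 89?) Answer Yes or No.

No

φ(89) = 89 − 1 = 88 = 2^3 · 11.
Test 79^(88/q) mod 89 for each prime factor q of 88:
79^44 ≡ 1 (mod 89)  [q = 2: ≡ 1 ✗]
79^8 ≡ 45 (mod 89)  [q = 11: ≢ 1 ✓]
79^44 ≡ 1 shows ord(79) | 44, strictly less than φ(89); not a primitive root.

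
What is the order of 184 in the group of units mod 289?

272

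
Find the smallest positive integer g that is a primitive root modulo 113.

3

φ(113) = 113 − 1 = 112 = 2^4 · 7.
g is a primitive root iff g^(112/q) ≢ 1 (mod 113) for each prime q ∈ {2, 7}.
g = 2: 2^56 ≡ 1 — hits 1, so not a primitive root.
g = 3: 3^56 ≡ 112; 3^16 ≡ 49 — none is 1, so 3 is a primitive root.
So 3 is the smallest generator of (Z/113Z)^×.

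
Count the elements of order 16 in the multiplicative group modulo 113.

8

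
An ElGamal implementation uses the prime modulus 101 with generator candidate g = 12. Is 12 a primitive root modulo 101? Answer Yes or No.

Yes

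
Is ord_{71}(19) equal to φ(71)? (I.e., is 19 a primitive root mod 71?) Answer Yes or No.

No

φ(71) = 71 − 1 = 70 = 2 · 5 · 7.
An element g generates (Z/71Z)^× iff g^(70/q) ≢ 1 (mod 71) for each prime q ∈ {2, 5, 7}.
19^35 ≡ 1 (mod 71)  [q = 2: ≡ 1 ✗]
19^14 ≡ 54 (mod 71)  [q = 5: ≢ 1 ✓]
19^10 ≡ 37 (mod 71)  [q = 7: ≢ 1 ✓]
19^35 ≡ 1 shows ord(19) | 35, strictly less than φ(71); not a primitive root.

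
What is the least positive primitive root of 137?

3

φ(137) = 137 − 1 = 136 = 2^3 · 17.
Test candidates g = 2, 3, … against the prime factors q ∈ {2, 17} of φ(137): g is a generator iff g^(136/q) ≢ 1 for every such q.
g = 2: 2^68 ≡ 1 — hits 1, so not a primitive root.
g = 3: 3^68 ≡ 136; 3^8 ≡ 122 — none is 1, so 3 is a primitive root.
The smallest primitive root modulo 137 is 3.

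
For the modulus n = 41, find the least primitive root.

φ(41) = 41 − 1 = 40 = 2^3 · 5.
g is a primitive root iff g^(40/q) ≢ 1 (mod 41) for each prime q ∈ {2, 5}.
g = 2: 2^20 ≡ 1 — hits 1, so not a primitive root.
g = 3: 3^20 ≡ 40; 3^8 ≡ 1 — hits 1, so not a primitive root.
g = 4: 4^20 ≡ 1 — hits 1, so not a primitive root.
g = 5: 5^20 ≡ 1 — hits 1, so not a primitive root.
g = 6: 6^20 ≡ 40; 6^8 ≡ 10 — none is 1, so 6 is a primitive root.
The smallest primitive root modulo 41 is 6.

6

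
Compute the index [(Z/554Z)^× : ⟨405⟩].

3

The order of 405 must divide φ(554) = φ(2)·φ(277) = 1·276 = 276 = 2^2 · 3 · 23.
Divisors of 276: 1, 2, 3, 4, 6, 12, 23, 46, 69, 92, 138, 276.
Test each divisor d:
405^1 ≡ 405 (mod 554)
405^2 ≡ 41 (mod 554)
405^3 ≡ 539 (mod 554)
405^4 ≡ 19 (mod 554)
405^6 ≡ 225 (mod 554)
405^12 ≡ 211 (mod 554)
405^23 ≡ 337 (mod 554)
405^46 ≡ 553 (mod 554)
405^69 ≡ 217 (mod 554)
405^92 ≡ 1 (mod 554) ✓
The order of 405 is 92, so the subgroup it generates has 92 elements.
[(Z/554Z)^× : ⟨405⟩] = 276/92 = 3.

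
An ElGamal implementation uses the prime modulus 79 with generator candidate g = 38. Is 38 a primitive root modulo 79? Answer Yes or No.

No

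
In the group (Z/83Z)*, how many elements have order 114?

φ(83) = 83 − 1 = 82 = 2 · 41.
Since (Z/83Z)^× is cyclic of order 82, the number of elements of order d is φ(d) when d | 82 and 0 otherwise.
114 does not divide 82, so no element of (Z/83Z)^× has order 114.

0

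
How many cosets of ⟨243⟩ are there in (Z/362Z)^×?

Since 243 ∈ (Z/362Z)^×, its order divides φ(362) = φ(2)·φ(181) = 1·180 = 180 = 2^2 · 3^2 · 5.
Divisors of 180: 1, 2, 3, 4, 5, 6, 9, 10, 12, 15, 18, 20, 30, 36, 45, 60, 90, 180.
Check 243^d mod 362 for each divisor in increasing order:
243^1 ≡ 243
243^2 ≡ 43
243^3 ≡ 313
243^4 ≡ 39
243^5 ≡ 65
243^6 ≡ 229
243^9 ≡ 1
Thus |⟨243⟩| = ord(243) = 9.
[(Z/362Z)^× : ⟨243⟩] = 180/9 = 20.

20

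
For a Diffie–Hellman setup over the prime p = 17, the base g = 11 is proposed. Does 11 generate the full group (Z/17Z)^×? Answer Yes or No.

Yes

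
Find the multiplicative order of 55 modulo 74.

36

Since 55 ∈ (Z/74Z)^×, its order divides φ(74) = φ(2)·φ(37) = 1·36 = 36 = 2^2 · 3^2.
Divisors of 36: 1, 2, 3, 4, 6, 9, 12, 18, 36.
Check 55^d mod 74 for each divisor in increasing order:
55^1 ≡ 55 (mod 74)
55^2 ≡ 65 (mod 74)
55^3 ≡ 23 (mod 74)
55^4 ≡ 7 (mod 74)
55^6 ≡ 11 (mod 74)
55^9 ≡ 31 (mod 74)
55^12 ≡ 47 (mod 74)
55^18 ≡ 73 (mod 74)
55^36 ≡ 1 (mod 74) ✓
Hence ord(55) = 36.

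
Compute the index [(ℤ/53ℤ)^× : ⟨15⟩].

4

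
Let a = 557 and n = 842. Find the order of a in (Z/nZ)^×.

420

By Lagrange's theorem, ord_842(557) divides φ(842) = φ(2)·φ(421) = 1·420 = 420 = 2^2 · 3 · 5 · 7.
Divisors of 420: 1, 2, 3, 4, 5, 6, 7, 10, 12, 14, 15, 20, 21, 28, 30, 35, 42, 60, 70, 84, 105, 140, 210, 420.
Evaluate successive powers at the divisors of 420:
557^1 ≡ 557 (mod 842)
557^2 ≡ 393 (mod 842)
557^3 ≡ 823 (mod 842)
557^4 ≡ 363 (mod 842)
557^5 ≡ 111 (mod 842)
557^6 ≡ 361 (mod 842)
557^7 ≡ 681 (mod 842)
557^10 ≡ 533 (mod 842)
557^12 ≡ 653 (mod 842)
557^14 ≡ 661 (mod 842)
557^15 ≡ 223 (mod 842)
557^20 ≡ 335 (mod 842)
557^21 ≡ 513 (mod 842)
557^28 ≡ 765 (mod 842)
557^30 ≡ 51 (mod 842)
557^35 ≡ 609 (mod 842)
557^42 ≡ 465 (mod 842)
557^60 ≡ 75 (mod 842)
557^70 ≡ 401 (mod 842)
557^84 ≡ 673 (mod 842)
557^105 ≡ 29 (mod 842)
557^140 ≡ 821 (mod 842)
557^210 ≡ 841 (mod 842)
557^420 ≡ 1 (mod 842) ✓
Therefore the multiplicative order of 557 modulo 842 is 420.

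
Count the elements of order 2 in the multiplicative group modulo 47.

φ(47) = 47 − 1 = 46 = 2 · 23.
Since (Z/47Z)^× is cyclic of order 46, the number of elements of order d is φ(d) when d | 46 and 0 otherwise.
2 | 46, and φ(2) = 2 − 1 = 1.

1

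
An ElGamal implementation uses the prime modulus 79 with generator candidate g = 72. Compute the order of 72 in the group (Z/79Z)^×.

39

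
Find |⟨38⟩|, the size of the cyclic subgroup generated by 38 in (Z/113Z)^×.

By Lagrange's theorem, ord_113(38) divides φ(113) = 113 − 1 = 112 = 2^4 · 7.
Divisors of 112: 1, 2, 4, 7, 8, 14, 16, 28, 56, 112.
Check 38^d mod 113 for each divisor in increasing order:
38^1 ≡ 38 (mod 113)
38^2 ≡ 88 (mod 113)
38^4 ≡ 60 (mod 113)
38^7 ≡ 65 (mod 113)
38^8 ≡ 97 (mod 113)
38^14 ≡ 44 (mod 113)
38^16 ≡ 30 (mod 113)
38^28 ≡ 15 (mod 113)
38^56 ≡ 112 (mod 113)
38^112 ≡ 1 (mod 113) ✓
The smallest such exponent is 112, so the order of 38 is 112.

112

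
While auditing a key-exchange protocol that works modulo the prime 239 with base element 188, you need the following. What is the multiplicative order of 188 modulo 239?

Since 188 ∈ (Z/239Z)^×, its order divides φ(239) = 239 − 1 = 238 = 2 · 7 · 17.
Divisors of 238: 1, 2, 7, 14, 17, 34, 119, 238.
Evaluate successive powers at the divisors of 238:
188^1 ≡ 188
188^2 ≡ 211
188^7 ≡ 76
188^14 ≡ 40
188^17 ≡ 238
188^34 ≡ 1
So ord_239(188) = 34.

34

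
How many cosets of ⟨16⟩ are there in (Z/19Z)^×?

2

Since 16 ∈ (Z/19Z)^×, its order divides φ(19) = 19 − 1 = 18 = 2 · 3^2.
Divisors of 18: 1, 2, 3, 6, 9, 18.
Evaluate successive powers at the divisors of 18:
16^1 ≡ 16
16^2 ≡ 9
16^3 ≡ 11
16^6 ≡ 7
16^9 ≡ 1
So ord_19(16) = 9, hence |⟨16⟩| = 9.
[(Z/19Z)^× : ⟨16⟩] = 18/9 = 2.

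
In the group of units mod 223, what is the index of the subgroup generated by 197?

The order of 197 must divide φ(223) = 223 − 1 = 222 = 2 · 3 · 37.
Divisors of 222: 1, 2, 3, 6, 37, 74, 111, 222.
Test each divisor d:
197^1 ≡ 197 (mod 223)
197^2 ≡ 7 (mod 223)
197^3 ≡ 41 (mod 223)
197^6 ≡ 120 (mod 223)
197^37 ≡ 1 (mod 223) ✓
Thus |⟨197⟩| = ord(197) = 37.
The index is φ(223) / ord(197) = 222 / 37 = 6.

6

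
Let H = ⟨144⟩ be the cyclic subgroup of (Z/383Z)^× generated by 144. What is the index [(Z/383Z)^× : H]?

2

Since 144 ∈ (Z/383Z)^×, its order divides φ(383) = 383 − 1 = 382 = 2 · 191.
Divisors of 382: 1, 2, 191, 382.
Check 144^d mod 383 for each divisor in increasing order:
144^1 ≡ 144
144^2 ≡ 54
144^191 ≡ 1
The order of 144 is 191, so the subgroup it generates has 191 elements.
The index is φ(383) / ord(144) = 382 / 191 = 2.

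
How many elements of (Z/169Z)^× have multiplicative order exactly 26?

12

φ(169) = φ(13^2) = 13·(13−1) = 156 = 2^2 · 3 · 13.
In a cyclic group of order 156, there are φ(d) elements of order d for each divisor d of 156, and zero for non-divisors.
26 = 2 · 13 divides 156, and φ(26) = 12.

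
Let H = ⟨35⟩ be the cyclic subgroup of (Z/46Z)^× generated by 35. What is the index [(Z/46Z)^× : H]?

2

ord(35) | φ(46) = φ(2)·φ(23) = 1·22 = 22 = 2 · 11.
Divisors of 22: 1, 2, 11, 22.
Check 35^d mod 46 for each divisor in increasing order:
35^1 ≡ 35 (mod 46)
35^2 ≡ 29 (mod 46)
35^11 ≡ 1 (mod 46) ✓
Thus |⟨35⟩| = ord(35) = 11.
[(Z/46Z)^× : ⟨35⟩] = 22/11 = 2.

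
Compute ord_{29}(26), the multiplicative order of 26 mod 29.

The order of 26 must divide φ(29) = 29 − 1 = 28 = 2^2 · 7.
Divisors of 28: 1, 2, 4, 7, 14, 28.
Evaluate successive powers at the divisors of 28:
26^1 ≡ 26 (mod 29)
26^2 ≡ 9 (mod 29)
26^4 ≡ 23 (mod 29)
26^7 ≡ 17 (mod 29)
26^14 ≡ 28 (mod 29)
26^28 ≡ 1 (mod 29) ✓
Therefore the multiplicative order of 26 modulo 29 is 28.

28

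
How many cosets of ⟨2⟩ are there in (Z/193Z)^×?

2

By Lagrange's theorem, ord_193(2) divides φ(193) = 193 − 1 = 192 = 2^6 · 3.
Divisors of 192: 1, 2, 3, 4, 6, 8, 12, 16, 24, 32, 48, 64, 96, 192.
Test each divisor d:
2^1 ≡ 2 (mod 193)
2^2 ≡ 4 (mod 193)
2^3 ≡ 8 (mod 193)
2^4 ≡ 16 (mod 193)
2^6 ≡ 64 (mod 193)
2^8 ≡ 63 (mod 193)
2^12 ≡ 43 (mod 193)
2^16 ≡ 109 (mod 193)
2^24 ≡ 112 (mod 193)
2^32 ≡ 108 (mod 193)
2^48 ≡ 192 (mod 193)
2^64 ≡ 84 (mod 193)
2^96 ≡ 1 (mod 193) ✓
Thus |⟨2⟩| = ord(2) = 96.
The index is φ(193) / ord(2) = 192 / 96 = 2.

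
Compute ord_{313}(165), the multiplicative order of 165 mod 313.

By Lagrange's theorem, ord_313(165) divides φ(313) = 313 − 1 = 312 = 2^3 · 3 · 13.
Divisors of 312: 1, 2, 3, 4, 6, 8, 12, 13, 24, 26, 39, 52, 78, 104, 156, 312.
Test each divisor d:
165^1 ≡ 165 (mod 313)
165^2 ≡ 307 (mod 313)
165^3 ≡ 262 (mod 313)
165^4 ≡ 36 (mod 313)
165^6 ≡ 97 (mod 313)
165^8 ≡ 44 (mod 313)
165^12 ≡ 19 (mod 313)
165^13 ≡ 5 (mod 313)
165^24 ≡ 48 (mod 313)
165^26 ≡ 25 (mod 313)
165^39 ≡ 125 (mod 313)
165^52 ≡ 312 (mod 313)
165^78 ≡ 288 (mod 313)
165^104 ≡ 1 (mod 313) ✓
Hence ord(165) = 104.

104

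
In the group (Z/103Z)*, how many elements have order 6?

2

φ(103) = 103 − 1 = 102 = 2 · 3 · 17.
Since (Z/103Z)^× is cyclic of order 102, the number of elements of order d is φ(d) when d | 102 and 0 otherwise.
6 = 2 · 3 divides 102, and φ(6) = 2.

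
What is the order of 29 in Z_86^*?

42

Since 29 ∈ (Z/86Z)^×, its order divides φ(86) = φ(2)·φ(43) = 1·42 = 42 = 2 · 3 · 7.
Divisors of 42: 1, 2, 3, 6, 7, 14, 21, 42.
Test each divisor d:
29^1 ≡ 29 (mod 86)
29^2 ≡ 67 (mod 86)
29^3 ≡ 51 (mod 86)
29^6 ≡ 21 (mod 86)
29^7 ≡ 7 (mod 86)
29^14 ≡ 49 (mod 86)
29^21 ≡ 85 (mod 86)
29^42 ≡ 1 (mod 86) ✓
The smallest such exponent is 42, so the order of 29 is 42.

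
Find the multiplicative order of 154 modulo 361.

ord(154) | φ(361) = φ(19^2) = 19·(19−1) = 342 = 2 · 3^2 · 19.
Divisors of 342: 1, 2, 3, 6, 9, 18, 19, 38, 57, 114, 171, 342.
Evaluate successive powers at the divisors of 342:
154^1 ≡ 154
154^2 ≡ 251
154^3 ≡ 27
154^6 ≡ 7
154^9 ≡ 189
154^18 ≡ 343
154^19 ≡ 116
154^38 ≡ 99
154^57 ≡ 293
154^114 ≡ 292
154^171 ≡ 360
154^342 ≡ 1
So ord_361(154) = 342.

342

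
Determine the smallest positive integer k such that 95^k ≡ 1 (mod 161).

The order of 95 must divide φ(161) = φ(7·23) = (7−1)·(23−1) = 6·22 = 132 = 2^2 · 3 · 11.
Divisors of 132: 1, 2, 3, 4, 6, 11, 12, 22, 33, 44, 66, 132.
Compute 95^d (mod 161) for the divisors d until we hit 1:
95^1 ≡ 95 (mod 161)
95^2 ≡ 9 (mod 161)
95^3 ≡ 50 (mod 161)
95^4 ≡ 81 (mod 161)
95^6 ≡ 85 (mod 161)
95^11 ≡ 93 (mod 161)
95^12 ≡ 141 (mod 161)
95^22 ≡ 116 (mod 161)
95^33 ≡ 1 (mod 161) ✓
Hence ord(95) = 33.

33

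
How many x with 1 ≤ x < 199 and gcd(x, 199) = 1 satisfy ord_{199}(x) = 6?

2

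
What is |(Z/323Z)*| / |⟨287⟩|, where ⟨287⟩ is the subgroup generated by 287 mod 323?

4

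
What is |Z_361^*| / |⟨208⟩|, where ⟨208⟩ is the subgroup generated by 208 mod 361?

9

By Lagrange's theorem, ord_361(208) divides φ(361) = φ(19^2) = 19·(19−1) = 342 = 2 · 3^2 · 19.
Divisors of 342: 1, 2, 3, 6, 9, 18, 19, 38, 57, 114, 171, 342.
Test each divisor d:
208^1 ≡ 208
208^2 ≡ 305
208^3 ≡ 265
208^6 ≡ 191
208^9 ≡ 75
208^18 ≡ 210
208^19 ≡ 360
208^38 ≡ 1
Thus |⟨208⟩| = ord(208) = 38.
[(Z/361Z)^× : ⟨208⟩] = 342/38 = 9.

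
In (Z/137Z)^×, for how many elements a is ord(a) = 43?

0

φ(137) = 137 − 1 = 136 = 2^3 · 17.
In a cyclic group of order 136, there are φ(d) elements of order d for each divisor d of 136, and zero for non-divisors.
Since 43 ∤ 136, the count is 0.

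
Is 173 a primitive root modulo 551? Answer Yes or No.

551 = 19 · 29 is a product of two distinct odd primes, so (Z/551Z)^× ≅ (Z/19Z)^× × (Z/29Z)^× is not cyclic.
No primitive root modulo 551 exists; in particular 173 is not one.

No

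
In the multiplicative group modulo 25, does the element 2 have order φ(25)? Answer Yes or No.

φ(25) = φ(5^2) = 5·(5−1) = 20 = 2^2 · 5.
An element g generates (Z/25Z)^× iff g^(20/q) ≢ 1 (mod 25) for each prime q ∈ {2, 5}.
2^10 ≡ 24 (mod 25)  [q = 2: ≢ 1 ✓]
2^4 ≡ 16 (mod 25)  [q = 5: ≢ 1 ✓]
Every test exponent gives a nontrivial residue, hence 2 generates the full group.

Yes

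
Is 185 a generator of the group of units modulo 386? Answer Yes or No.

No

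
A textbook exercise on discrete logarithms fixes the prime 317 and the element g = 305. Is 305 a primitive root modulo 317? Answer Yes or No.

φ(317) = 317 − 1 = 316 = 2^2 · 79.
305 is a primitive root mod 317 iff 305^(φ(317)/q) ≢ 1 for every prime q | φ(317), i.e. q ∈ {2, 79}.
305^158 ≡ 316 (mod 317)  [q = 2: ≢ 1 ✓]
305^4 ≡ 131 (mod 317)  [q = 79: ≢ 1 ✓]
Every test exponent gives a nontrivial residue, hence 305 generates the full group.

Yes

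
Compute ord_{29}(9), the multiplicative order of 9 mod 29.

ord(9) | φ(29) = 29 − 1 = 28 = 2^2 · 7.
Divisors of 28: 1, 2, 4, 7, 14, 28.
Evaluate successive powers at the divisors of 28:
9^1 ≡ 9 (mod 29)
9^2 ≡ 23 (mod 29)
9^4 ≡ 7 (mod 29)
9^7 ≡ 28 (mod 29)
9^14 ≡ 1 (mod 29) ✓
The smallest such exponent is 14, so the order of 9 is 14.

14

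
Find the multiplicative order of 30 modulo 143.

By Lagrange's theorem, ord_143(30) divides φ(143) = φ(11·13) = (11−1)·(13−1) = 10·12 = 120 = 2^3 · 3 · 5.
Divisors of 120: 1, 2, 3, 4, 5, 6, 8, 10, 12, 15, 20, 24, 30, 40, 60, 120.
Evaluate successive powers at the divisors of 120:
30^1 ≡ 30 (mod 143)
30^2 ≡ 42 (mod 143)
30^3 ≡ 116 (mod 143)
30^4 ≡ 48 (mod 143)
30^5 ≡ 10 (mod 143)
30^6 ≡ 14 (mod 143)
30^8 ≡ 16 (mod 143)
30^10 ≡ 100 (mod 143)
30^12 ≡ 53 (mod 143)
30^15 ≡ 142 (mod 143)
30^20 ≡ 133 (mod 143)
30^24 ≡ 92 (mod 143)
30^30 ≡ 1 (mod 143) ✓
So ord_143(30) = 30.

30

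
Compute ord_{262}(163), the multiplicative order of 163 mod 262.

26

The order of 163 must divide φ(262) = φ(2)·φ(131) = 1·130 = 130 = 2 · 5 · 13.
Divisors of 130: 1, 2, 5, 10, 13, 26, 65, 130.
Check 163^d mod 262 for each divisor in increasing order:
163^1 ≡ 163 (mod 262)
163^2 ≡ 107 (mod 262)
163^5 ≡ 223 (mod 262)
163^10 ≡ 211 (mod 262)
163^13 ≡ 261 (mod 262)
163^26 ≡ 1 (mod 262) ✓
So ord_262(163) = 26.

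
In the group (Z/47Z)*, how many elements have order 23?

22

φ(47) = 47 − 1 = 46 = 2 · 23.
Since (Z/47Z)^× is cyclic of order 46, the number of elements of order d is φ(d) when d | 46 and 0 otherwise.
23 | 46, and φ(23) = 23 − 1 = 22.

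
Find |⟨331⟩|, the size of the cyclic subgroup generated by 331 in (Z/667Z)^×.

44

Since 331 ∈ (Z/667Z)^×, its order divides φ(667) = φ(23·29) = (23−1)·(29−1) = 22·28 = 616 = 2^3 · 7 · 11.
Divisors of 616: 1, 2, 4, 7, 8, 11, 14, 22, 28, 44, 56, 77, 88, 154, 308, 616.
Evaluate successive powers at the divisors of 616:
331^1 ≡ 331 (mod 667)
331^2 ≡ 173 (mod 667)
331^4 ≡ 581 (mod 667)
331^7 ≡ 510 (mod 667)
331^8 ≡ 59 (mod 667)
331^11 ≡ 162 (mod 667)
331^14 ≡ 637 (mod 667)
331^22 ≡ 231 (mod 667)
331^28 ≡ 233 (mod 667)
331^44 ≡ 1 (mod 667) ✓
So ord_667(331) = 44.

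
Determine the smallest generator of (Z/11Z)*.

2

φ(11) = 11 − 1 = 10 = 2 · 5.
Test candidates g = 2, 3, … against the prime factors q ∈ {2, 5} of φ(11): g is a generator iff g^(10/q) ≢ 1 for every such q.
g = 2: 2^5 ≡ 10; 2^2 ≡ 4 — none is 1, so 2 is a primitive root.
The smallest primitive root modulo 11 is 2.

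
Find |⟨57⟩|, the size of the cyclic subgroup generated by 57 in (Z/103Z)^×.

6

Since 57 ∈ (Z/103Z)^×, its order divides φ(103) = 103 − 1 = 102 = 2 · 3 · 17.
Divisors of 102: 1, 2, 3, 6, 17, 34, 51, 102.
Check 57^d mod 103 for each divisor in increasing order:
57^1 ≡ 57 (mod 103)
57^2 ≡ 56 (mod 103)
57^3 ≡ 102 (mod 103)
57^6 ≡ 1 (mod 103) ✓
So ord_103(57) = 6.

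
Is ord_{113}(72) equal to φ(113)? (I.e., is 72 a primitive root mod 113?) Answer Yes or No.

No

φ(113) = 113 − 1 = 112 = 2^4 · 7.
An element g generates (Z/113Z)^× iff g^(112/q) ≢ 1 (mod 113) for each prime q ∈ {2, 7}.
72^56 ≡ 1 (mod 113)  [q = 2: ≡ 1 ✗]
72^16 ≡ 16 (mod 113)  [q = 7: ≢ 1 ✓]
72^56 ≡ 1 shows ord(72) | 56, strictly less than φ(113); not a primitive root.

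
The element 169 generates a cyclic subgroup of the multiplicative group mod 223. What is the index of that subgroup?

6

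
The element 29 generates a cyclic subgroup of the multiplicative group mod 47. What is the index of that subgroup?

ord(29) | φ(47) = 47 − 1 = 46 = 2 · 23.
Divisors of 46: 1, 2, 23, 46.
Check 29^d mod 47 for each divisor in increasing order:
29^1 ≡ 29 (mod 47)
29^2 ≡ 42 (mod 47)
29^23 ≡ 46 (mod 47)
29^46 ≡ 1 (mod 47) ✓
So ord_47(29) = 46, hence |⟨29⟩| = 46.
Index = |(Z/47Z)^×| / |⟨29⟩| = 46 / 46 = 1.

1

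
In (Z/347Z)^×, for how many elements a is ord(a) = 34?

0

φ(347) = 347 − 1 = 346 = 2 · 173.
Since (Z/347Z)^× is cyclic of order 346, the number of elements of order d is φ(d) when d | 346 and 0 otherwise.
Here 346 is not a multiple of 34, so there are no elements of order 34.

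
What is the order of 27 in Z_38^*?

ord(27) | φ(38) = φ(2)·φ(19) = 1·18 = 18 = 2 · 3^2.
Divisors of 18: 1, 2, 3, 6, 9, 18.
Check 27^d mod 38 for each divisor in increasing order:
27^1 ≡ 27 (mod 38)
27^2 ≡ 7 (mod 38)
27^3 ≡ 37 (mod 38)
27^6 ≡ 1 (mod 38) ✓
The smallest such exponent is 6, so the order of 27 is 6.

6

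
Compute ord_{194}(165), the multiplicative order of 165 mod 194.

The order of 165 must divide φ(194) = φ(2)·φ(97) = 1·96 = 96 = 2^5 · 3.
Divisors of 96: 1, 2, 3, 4, 6, 8, 12, 16, 24, 32, 48, 96.
Check 165^d mod 194 for each divisor in increasing order:
165^1 ≡ 165 (mod 194)
165^2 ≡ 65 (mod 194)
165^3 ≡ 55 (mod 194)
165^4 ≡ 151 (mod 194)
165^6 ≡ 115 (mod 194)
165^8 ≡ 103 (mod 194)
165^12 ≡ 33 (mod 194)
165^16 ≡ 133 (mod 194)
165^24 ≡ 119 (mod 194)
165^32 ≡ 35 (mod 194)
165^48 ≡ 193 (mod 194)
165^96 ≡ 1 (mod 194) ✓
The smallest such exponent is 96, so the order of 165 is 96.

96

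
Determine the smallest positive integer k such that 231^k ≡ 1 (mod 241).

15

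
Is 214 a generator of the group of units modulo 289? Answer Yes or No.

φ(289) = φ(17^2) = 17·(17−1) = 272 = 2^4 · 17.
It suffices to check that the order of 214 is not a proper divisor of 272: compute 214^(272/q) for q ∈ {2, 17}.
214^136 ≡ 288 (mod 289)  [q = 2: ≢ 1 ✓]
214^16 ≡ 1 (mod 289)  [q = 17: ≡ 1 ✗]
214^16 ≡ 1 shows ord(214) | 16, strictly less than φ(289); not a primitive root.

No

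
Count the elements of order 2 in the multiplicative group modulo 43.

1

φ(43) = 43 − 1 = 42 = 2 · 3 · 7.
Since (Z/43Z)^× is cyclic of order 42, the number of elements of order d is φ(d) when d | 42 and 0 otherwise.
2 | 42, and φ(2) = 2 − 1 = 1.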